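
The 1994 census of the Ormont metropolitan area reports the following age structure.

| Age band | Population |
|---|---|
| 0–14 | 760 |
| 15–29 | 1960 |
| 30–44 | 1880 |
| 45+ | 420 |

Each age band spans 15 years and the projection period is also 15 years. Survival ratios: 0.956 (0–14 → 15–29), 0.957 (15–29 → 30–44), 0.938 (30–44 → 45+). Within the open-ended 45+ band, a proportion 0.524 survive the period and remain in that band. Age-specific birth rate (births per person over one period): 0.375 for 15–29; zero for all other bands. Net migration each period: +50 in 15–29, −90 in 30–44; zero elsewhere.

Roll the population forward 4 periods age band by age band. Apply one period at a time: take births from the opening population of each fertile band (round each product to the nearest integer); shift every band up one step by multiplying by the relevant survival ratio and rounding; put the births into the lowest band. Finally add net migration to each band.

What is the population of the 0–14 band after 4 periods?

Period 1:
Births: 1960 × 0.375 = 735
15–29: 760 × 0.956 = 727
30–44: 1960 × 0.957 = 1876
45+: 1880 × 0.938 + 420 × 0.524 = 1763 + 220 = 1983
Net migration: 15–29 + 50 → 777; 30–44 − 90 → 1786
Giving 735 / 777 / 1786 / 1983.
Period 2:
Births: 777 × 0.375 = 291
15–29: 735 × 0.956 = 703
30–44: 777 × 0.957 = 744
45+: 1786 × 0.938 + 1983 × 0.524 = 1675 + 1039 = 2714
Net migration: 15–29 + 50 → 753; 30–44 − 90 → 654
Giving 291 / 753 / 654 / 2714.
Period 3:
Births: 753 × 0.375 = 282
15–29: 291 × 0.956 = 278
30–44: 753 × 0.957 = 721
45+: 654 × 0.938 + 2714 × 0.524 = 613 + 1422 = 2035
Net migration: 15–29 + 50 → 328; 30–44 − 90 → 631
Giving 282 / 328 / 631 / 2035.
Period 4:
Births: 328 × 0.375 = 123
15–29: 282 × 0.956 = 270
30–44: 328 × 0.957 = 314
45+: 631 × 0.938 + 2035 × 0.524 = 592 + 1066 = 1658
Net migration: 15–29 + 50 → 320; 30–44 − 90 → 224
Giving 123 / 320 / 224 / 1658.

123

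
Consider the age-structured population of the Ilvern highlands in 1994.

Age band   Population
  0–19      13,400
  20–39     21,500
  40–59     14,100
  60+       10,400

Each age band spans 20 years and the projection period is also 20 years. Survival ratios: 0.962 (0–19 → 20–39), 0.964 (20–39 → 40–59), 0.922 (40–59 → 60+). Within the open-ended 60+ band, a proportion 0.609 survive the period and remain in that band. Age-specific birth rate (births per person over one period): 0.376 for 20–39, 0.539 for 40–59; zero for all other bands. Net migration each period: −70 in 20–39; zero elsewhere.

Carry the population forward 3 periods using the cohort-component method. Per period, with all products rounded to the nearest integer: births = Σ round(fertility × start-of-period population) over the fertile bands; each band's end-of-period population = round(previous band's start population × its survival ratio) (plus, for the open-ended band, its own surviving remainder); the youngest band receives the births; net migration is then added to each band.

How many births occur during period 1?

[period 1]
Births: 21500 * 0.376 = 8084, 14100 * 0.539 = 7600 → 15684
20–39: 13400 * 0.962 = 12891
40–59: 21500 * 0.964 = 20726
60+: 14100 * 0.922 + 10400 * 0.609 = 13000 + 6334 = 19334
Net migration: 20–39 − 70 → 12821
Giving 15684 / 12821 / 20726 / 19334.

15684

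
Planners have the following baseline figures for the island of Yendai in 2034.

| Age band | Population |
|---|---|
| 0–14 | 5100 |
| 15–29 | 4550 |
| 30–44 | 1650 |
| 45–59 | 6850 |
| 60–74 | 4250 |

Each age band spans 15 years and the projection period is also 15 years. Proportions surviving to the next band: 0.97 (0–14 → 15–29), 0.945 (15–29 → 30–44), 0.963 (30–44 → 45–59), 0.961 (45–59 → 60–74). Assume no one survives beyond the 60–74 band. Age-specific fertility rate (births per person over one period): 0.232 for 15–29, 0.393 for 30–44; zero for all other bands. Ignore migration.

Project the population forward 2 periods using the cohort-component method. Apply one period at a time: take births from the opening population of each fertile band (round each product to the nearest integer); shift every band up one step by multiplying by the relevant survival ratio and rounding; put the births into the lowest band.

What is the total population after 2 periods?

[period 1]
Births: 4550 × 0.232 = 1056 ; 1650 × 0.393 = 648 → 1704
15–29: 5100 × 0.97 = 4947
30–44: 4550 × 0.945 = 4300
45–59: 1650 × 0.963 = 1589
60–74: 6850 × 0.961 = 6583
End of period: [1704, 4947, 4300, 1589, 6583]
[period 2]
Births: 4947 × 0.232 = 1148 ; 4300 × 0.393 = 1690 → 2838
15–29: 1704 × 0.97 = 1653
30–44: 4947 × 0.945 = 4675
45–59: 4300 × 0.963 = 4141
60–74: 1589 × 0.961 = 1527
End of period: [2838, 1653, 4675, 4141, 1527]
Total after period 2: 2838 + 1653 + 4675 + 4141 + 1527 = 14834

14834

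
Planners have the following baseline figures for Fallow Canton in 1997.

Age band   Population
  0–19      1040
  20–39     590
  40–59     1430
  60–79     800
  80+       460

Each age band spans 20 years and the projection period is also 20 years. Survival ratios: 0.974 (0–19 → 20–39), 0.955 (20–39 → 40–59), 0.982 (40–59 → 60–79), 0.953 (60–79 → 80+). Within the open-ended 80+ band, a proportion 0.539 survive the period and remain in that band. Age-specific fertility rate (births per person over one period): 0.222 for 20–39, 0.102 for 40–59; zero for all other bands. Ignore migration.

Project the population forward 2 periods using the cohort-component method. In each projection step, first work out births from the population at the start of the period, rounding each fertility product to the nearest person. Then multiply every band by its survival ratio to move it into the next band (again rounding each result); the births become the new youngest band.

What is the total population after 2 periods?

— Period 1 —
Births: 590 × 0.222 = 131  |  1430 × 0.102 = 146 → 277
20–39: 1040 × 0.974 = 1013
40–59: 590 × 0.955 = 563
60–79: 1430 × 0.982 = 1404
80+: 800 × 0.953 + 460 × 0.539 = 762 + 248 = 1010
End of period: [277, 1013, 563, 1404, 1010]
— Period 2 —
Births: 1013 × 0.222 = 225  |  563 × 0.102 = 57 → 282
20–39: 277 × 0.974 = 270
40–59: 1013 × 0.955 = 967
60–79: 563 × 0.982 = 553
80+: 1404 × 0.953 + 1010 × 0.539 = 1338 + 544 = 1882
End of period: [282, 270, 967, 553, 1882]
Total after period 2: 282 + 270 + 967 + 553 + 1882 = 3954

3954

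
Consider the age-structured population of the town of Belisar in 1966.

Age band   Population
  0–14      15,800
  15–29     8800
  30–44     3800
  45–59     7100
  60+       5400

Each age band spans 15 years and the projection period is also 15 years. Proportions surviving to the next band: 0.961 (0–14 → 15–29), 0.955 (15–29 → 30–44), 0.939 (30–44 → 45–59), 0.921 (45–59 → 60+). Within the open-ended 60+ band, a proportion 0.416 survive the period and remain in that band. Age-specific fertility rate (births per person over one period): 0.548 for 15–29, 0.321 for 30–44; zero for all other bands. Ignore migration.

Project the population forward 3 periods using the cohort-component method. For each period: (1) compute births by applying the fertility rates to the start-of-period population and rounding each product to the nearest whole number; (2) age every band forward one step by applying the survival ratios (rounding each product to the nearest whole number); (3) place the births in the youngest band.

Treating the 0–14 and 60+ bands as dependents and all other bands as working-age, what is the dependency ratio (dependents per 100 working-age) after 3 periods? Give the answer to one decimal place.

— Period 1 —
Births: 8800 × 0.548 = 4822  |  3800 × 0.321 = 1220 → 6042
15–29: 15800 × 0.961 = 15184
30–44: 8800 × 0.955 = 8404
45–59: 3800 × 0.939 = 3568
60+: 7100 × 0.921 + 5400 × 0.416 = 6539 + 2246 = 8785
End of period: [6042, 15184, 8404, 3568, 8785]
— Period 2 —
Births: 15184 × 0.548 = 8321  |  8404 × 0.321 = 2698 → 11019
15–29: 6042 × 0.961 = 5806
30–44: 15184 × 0.955 = 14501
45–59: 8404 × 0.939 = 7891
60+: 3568 × 0.921 + 8785 × 0.416 = 3286 + 3655 = 6941
End of period: [11019, 5806, 14501, 7891, 6941]
— Period 3 —
Births: 5806 × 0.548 = 3182  |  14501 × 0.321 = 4655 → 7837
15–29: 11019 × 0.961 = 10589
30–44: 5806 × 0.955 = 5545
45–59: 14501 × 0.939 = 13616
60+: 7891 × 0.921 + 6941 × 0.416 = 7268 + 2887 = 10155
End of period: [7837, 10589, 5545, 13616, 10155]
Dependents (band 0–14 + band 60+) = 7837 + 10155 = 17992; working-age = 29750; ratio = 17992/29750 × 100 = 60.5

60.5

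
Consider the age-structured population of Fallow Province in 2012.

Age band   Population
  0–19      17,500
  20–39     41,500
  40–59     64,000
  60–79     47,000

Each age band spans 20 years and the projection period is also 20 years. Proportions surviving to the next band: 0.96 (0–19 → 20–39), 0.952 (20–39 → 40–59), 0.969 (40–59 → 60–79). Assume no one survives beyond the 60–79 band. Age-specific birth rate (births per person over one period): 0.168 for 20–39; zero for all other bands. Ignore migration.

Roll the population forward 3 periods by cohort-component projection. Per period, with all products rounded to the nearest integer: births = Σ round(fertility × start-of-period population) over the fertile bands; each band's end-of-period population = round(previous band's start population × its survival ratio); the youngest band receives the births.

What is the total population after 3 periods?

25703

Let band 1 be 0–19 through band 4 = 60–79.
Period 1.
Births: 41500 × 0.168 = 6972
Band 2: 17500 × 0.96 = 16800
Band 3: 41500 × 0.952 = 39508
Band 4: 64000 × 0.969 = 62016
→ [6972, 16800, 39508, 62016]
Period 2.
Births: 16800 × 0.168 = 2822
Band 2: 6972 × 0.96 = 6693
Band 3: 16800 × 0.952 = 15994
Band 4: 39508 × 0.969 = 38283
→ [2822, 6693, 15994, 38283]
Period 3.
Births: 6693 × 0.168 = 1124
Band 2: 2822 × 0.96 = 2709
Band 3: 6693 × 0.952 = 6372
Band 4: 15994 × 0.969 = 15498
→ [1124, 2709, 6372, 15498]
Total after period 3: 1124 + 2709 + 6372 + 15498 = 25703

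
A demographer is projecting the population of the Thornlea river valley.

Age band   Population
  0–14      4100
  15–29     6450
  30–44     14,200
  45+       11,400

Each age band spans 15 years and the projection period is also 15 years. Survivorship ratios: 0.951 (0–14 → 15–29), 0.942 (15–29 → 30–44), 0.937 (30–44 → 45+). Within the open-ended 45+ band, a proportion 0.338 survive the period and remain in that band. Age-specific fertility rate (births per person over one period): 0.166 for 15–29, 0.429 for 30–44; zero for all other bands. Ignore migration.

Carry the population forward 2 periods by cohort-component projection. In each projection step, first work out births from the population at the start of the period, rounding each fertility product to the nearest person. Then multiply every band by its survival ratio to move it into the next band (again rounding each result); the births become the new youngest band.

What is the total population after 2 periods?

25231

[period 1]
Births: 6450 × 0.166 = 1071, 14200 × 0.429 = 6092 → total 7163
15–29: 4100 × 0.951 = 3899
30–44: 6450 × 0.942 = 6076
45+: 14200 × 0.937 + 11400 × 0.338 = 13305 + 3853 = 17158
Population now: 0–14=7163, 15–29=3899, 30–44=6076, 45+=17158
[period 2]
Births: 3899 × 0.166 = 647, 6076 × 0.429 = 2607 → total 3254
15–29: 7163 × 0.951 = 6812
30–44: 3899 × 0.942 = 3673
45+: 6076 × 0.937 + 17158 × 0.338 = 5693 + 5799 = 11492
Population now: 0–14=3254, 15–29=6812, 30–44=3673, 45+=11492
Total after period 2: 3254 + 6812 + 3673 + 11492 = 25231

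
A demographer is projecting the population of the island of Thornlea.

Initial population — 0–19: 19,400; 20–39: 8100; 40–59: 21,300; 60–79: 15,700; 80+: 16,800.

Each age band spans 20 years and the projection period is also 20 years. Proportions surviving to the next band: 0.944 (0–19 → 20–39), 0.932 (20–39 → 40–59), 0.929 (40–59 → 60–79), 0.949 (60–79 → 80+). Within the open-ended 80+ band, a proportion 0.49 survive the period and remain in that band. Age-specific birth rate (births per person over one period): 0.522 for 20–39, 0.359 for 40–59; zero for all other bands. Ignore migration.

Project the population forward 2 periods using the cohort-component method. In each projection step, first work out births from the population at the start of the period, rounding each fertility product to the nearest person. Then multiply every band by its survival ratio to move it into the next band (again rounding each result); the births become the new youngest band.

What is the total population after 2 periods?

— Period 1 —
Births: 8100 × 0.522 = 4228  |  21300 × 0.359 = 7647 — total 11875
20–39: 19400 × 0.944 = 18314
40–59: 8100 × 0.932 = 7549
60–79: 21300 × 0.929 = 19788
80+: 15700 × 0.949 + 16800 × 0.49 = 14899 + 8232 = 23131
Giving 11875 / 18314 / 7549 / 19788 / 23131.
— Period 2 —
Births: 18314 × 0.522 = 9560  |  7549 × 0.359 = 2710 — total 12270
20–39: 11875 × 0.944 = 11210
40–59: 18314 × 0.932 = 17069
60–79: 7549 × 0.929 = 7013
80+: 19788 × 0.949 + 23131 × 0.49 = 18779 + 11334 = 30113
Giving 12270 / 11210 / 17069 / 7013 / 30113.
Total after period 2: 12270 + 11210 + 17069 + 7013 + 30113 = 77675

77675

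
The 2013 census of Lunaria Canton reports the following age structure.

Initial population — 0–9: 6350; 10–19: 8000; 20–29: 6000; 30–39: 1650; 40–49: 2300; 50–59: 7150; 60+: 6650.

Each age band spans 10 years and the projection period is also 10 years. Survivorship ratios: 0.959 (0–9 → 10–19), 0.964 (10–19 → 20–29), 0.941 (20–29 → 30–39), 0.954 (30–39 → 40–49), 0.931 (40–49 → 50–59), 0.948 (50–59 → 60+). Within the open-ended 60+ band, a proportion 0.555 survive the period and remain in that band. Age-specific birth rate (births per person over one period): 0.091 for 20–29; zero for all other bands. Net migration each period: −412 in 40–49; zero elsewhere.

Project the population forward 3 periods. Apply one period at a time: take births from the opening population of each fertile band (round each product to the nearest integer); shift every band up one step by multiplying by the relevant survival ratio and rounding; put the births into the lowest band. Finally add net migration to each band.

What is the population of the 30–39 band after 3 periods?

5525

Let group 1 be 0–9 through group 7 = 60+.
Period 1.
Births: 6000 × 0.091 = 546
Group 2: 6350 × 0.959 = 6090
Group 3: 8000 × 0.964 = 7712
Group 4: 6000 × 0.941 = 5646
Group 5: 1650 × 0.954 = 1574
Group 6: 2300 × 0.931 = 2141
Group 7: 7150 × 0.948 + 6650 × 0.555 = 6778 + 3691 = 10469
Net migration: Group 5 − 412 → 1162
Population now: 0–9=546, 10–19=6090, 20–29=7712, 30–39=5646, 40–49=1162, 50–59=2141, 60+=10469
Period 2.
Births: 7712 × 0.091 = 702
Group 2: 546 × 0.959 = 524
Group 3: 6090 × 0.964 = 5871
Group 4: 7712 × 0.941 = 7257
Group 5: 5646 × 0.954 = 5386
Group 6: 1162 × 0.931 = 1082
Group 7: 2141 × 0.948 + 10469 × 0.555 = 2030 + 5810 = 7840
Net migration: Group 5 − 412 → 4974
Population now: 0–9=702, 10–19=524, 20–29=5871, 30–39=7257, 40–49=4974, 50–59=1082, 60+=7840
Period 3.
Births: 5871 × 0.091 = 534
Group 2: 702 × 0.959 = 673
Group 3: 524 × 0.964 = 505
Group 4: 5871 × 0.941 = 5525
Group 5: 7257 × 0.954 = 6923
Group 6: 4974 × 0.931 = 4631
Group 7: 1082 × 0.948 + 7840 × 0.555 = 1026 + 4351 = 5377
Net migration: Group 5 − 412 → 6511
Population now: 0–9=534, 10–19=673, 20–29=505, 30–39=5525, 40–49=6511, 50–59=4631, 60+=5377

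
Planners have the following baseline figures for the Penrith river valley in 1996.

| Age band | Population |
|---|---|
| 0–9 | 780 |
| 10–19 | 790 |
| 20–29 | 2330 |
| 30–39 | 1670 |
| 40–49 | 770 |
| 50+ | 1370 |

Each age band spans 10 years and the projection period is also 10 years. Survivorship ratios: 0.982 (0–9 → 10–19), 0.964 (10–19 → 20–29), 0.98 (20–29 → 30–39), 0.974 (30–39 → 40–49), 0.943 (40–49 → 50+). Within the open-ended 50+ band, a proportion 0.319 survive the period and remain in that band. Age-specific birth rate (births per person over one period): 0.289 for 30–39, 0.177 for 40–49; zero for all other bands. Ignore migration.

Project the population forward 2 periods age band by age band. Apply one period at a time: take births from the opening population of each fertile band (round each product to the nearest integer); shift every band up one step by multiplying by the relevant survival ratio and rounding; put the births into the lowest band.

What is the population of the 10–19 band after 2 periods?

608

After projecting period 1:
Births: 1670 × 0.289 = 483 ; 770 × 0.177 = 136 → 619
10–19: 780 × 0.982 = 766
20–29: 790 × 0.964 = 762
30–39: 2330 × 0.98 = 2283
40–49: 1670 × 0.974 = 1627
50+: 770 × 0.943 + 1370 × 0.319 = 726 + 437 = 1163
Population now: 0–9=619, 10–19=766, 20–29=762, 30–39=2283, 40–49=1627, 50+=1163
After projecting period 2:
Births: 2283 × 0.289 = 660 ; 1627 × 0.177 = 288 → 948
10–19: 619 × 0.982 = 608
20–29: 766 × 0.964 = 738
30–39: 762 × 0.98 = 747
40–49: 2283 × 0.974 = 2224
50+: 1627 × 0.943 + 1163 × 0.319 = 1534 + 371 = 1905
Population now: 0–9=948, 10–19=608, 20–29=738, 30–39=747, 40–49=2224, 50+=1905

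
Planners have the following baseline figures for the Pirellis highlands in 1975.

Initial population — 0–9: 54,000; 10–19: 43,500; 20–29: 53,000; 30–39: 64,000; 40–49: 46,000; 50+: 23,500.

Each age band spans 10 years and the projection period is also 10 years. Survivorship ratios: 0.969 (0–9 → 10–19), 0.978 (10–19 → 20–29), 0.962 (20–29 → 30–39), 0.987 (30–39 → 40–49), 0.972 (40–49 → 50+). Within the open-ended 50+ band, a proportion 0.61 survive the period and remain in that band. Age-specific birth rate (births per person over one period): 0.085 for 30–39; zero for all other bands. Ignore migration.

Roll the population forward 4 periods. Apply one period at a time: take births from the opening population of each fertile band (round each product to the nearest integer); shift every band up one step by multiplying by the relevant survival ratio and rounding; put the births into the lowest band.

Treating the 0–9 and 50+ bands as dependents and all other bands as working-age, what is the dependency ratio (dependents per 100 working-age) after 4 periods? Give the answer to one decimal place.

Numbering the bands 1..6 from youngest to oldest:
[period 1]
Births: 64000 * 0.085 = 5440
Band 2: 54000 * 0.969 = 52326
Band 3: 43500 * 0.978 = 42543
Band 4: 53000 * 0.962 = 50986
Band 5: 64000 * 0.987 = 63168
Band 6: 46000 * 0.972 + 23500 * 0.61 = 44712 + 14335 = 59047
Population now: 0–9=5440, 10–19=52326, 20–29=42543, 30–39=50986, 40–49=63168, 50+=59047
[period 2]
Births: 50986 * 0.085 = 4334
Band 2: 5440 * 0.969 = 5271
Band 3: 52326 * 0.978 = 51175
Band 4: 42543 * 0.962 = 40926
Band 5: 50986 * 0.987 = 50323
Band 6: 63168 * 0.972 + 59047 * 0.61 = 61399 + 36019 = 97418
Population now: 0–9=4334, 10–19=5271, 20–29=51175, 30–39=40926, 40–49=50323, 50+=97418
[period 3]
Births: 40926 * 0.085 = 3479
Band 2: 4334 * 0.969 = 4200
Band 3: 5271 * 0.978 = 5155
Band 4: 51175 * 0.962 = 49230
Band 5: 40926 * 0.987 = 40394
Band 6: 50323 * 0.972 + 97418 * 0.61 = 48914 + 59425 = 108339
Population now: 0–9=3479, 10–19=4200, 20–29=5155, 30–39=49230, 40–49=40394, 50+=108339
[period 4]
Births: 49230 * 0.085 = 4185
Band 2: 3479 * 0.969 = 3371
Band 3: 4200 * 0.978 = 4108
Band 4: 5155 * 0.962 = 4959
Band 5: 49230 * 0.987 = 48590
Band 6: 40394 * 0.972 + 108339 * 0.61 = 39263 + 66087 = 105350
Population now: 0–9=4185, 10–19=3371, 20–29=4108, 30–39=4959, 40–49=48590, 50+=105350
Dependents (band 0–9 + band 50+) = 4185 + 105350 = 109535; working-age = 61028; ratio = 109535/61028 × 100 = 179.5

179.5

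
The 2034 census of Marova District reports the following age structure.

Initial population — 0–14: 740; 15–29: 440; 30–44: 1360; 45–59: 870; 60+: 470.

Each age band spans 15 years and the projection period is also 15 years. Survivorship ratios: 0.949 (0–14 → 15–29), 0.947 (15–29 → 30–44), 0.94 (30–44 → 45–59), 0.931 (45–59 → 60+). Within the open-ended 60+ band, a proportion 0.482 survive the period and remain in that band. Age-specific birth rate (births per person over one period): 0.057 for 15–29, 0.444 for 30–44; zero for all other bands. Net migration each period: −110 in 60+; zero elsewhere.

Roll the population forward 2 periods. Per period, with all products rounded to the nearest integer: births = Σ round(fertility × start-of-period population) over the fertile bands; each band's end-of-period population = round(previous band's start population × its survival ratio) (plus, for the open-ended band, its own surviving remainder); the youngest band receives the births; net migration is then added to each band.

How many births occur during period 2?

Period 1.
Births: 440 × 0.057 = 25  |  1360 × 0.444 = 604 → total 629
15–29: 740 × 0.949 = 702
30–44: 440 × 0.947 = 417
45–59: 1360 × 0.94 = 1278
60+: 870 × 0.931 + 470 × 0.482 = 810 + 227 = 1037
Net migration: 60+ − 110 → 927
→ [629, 702, 417, 1278, 927]
Period 2.
Births: 702 × 0.057 = 40  |  417 × 0.444 = 185 → total 225
15–29: 629 × 0.949 = 597
30–44: 702 × 0.947 = 665
45–59: 417 × 0.94 = 392
60+: 1278 × 0.931 + 927 × 0.482 = 1190 + 447 = 1637
Net migration: 60+ − 110 → 1527
→ [225, 597, 665, 392, 1527]

225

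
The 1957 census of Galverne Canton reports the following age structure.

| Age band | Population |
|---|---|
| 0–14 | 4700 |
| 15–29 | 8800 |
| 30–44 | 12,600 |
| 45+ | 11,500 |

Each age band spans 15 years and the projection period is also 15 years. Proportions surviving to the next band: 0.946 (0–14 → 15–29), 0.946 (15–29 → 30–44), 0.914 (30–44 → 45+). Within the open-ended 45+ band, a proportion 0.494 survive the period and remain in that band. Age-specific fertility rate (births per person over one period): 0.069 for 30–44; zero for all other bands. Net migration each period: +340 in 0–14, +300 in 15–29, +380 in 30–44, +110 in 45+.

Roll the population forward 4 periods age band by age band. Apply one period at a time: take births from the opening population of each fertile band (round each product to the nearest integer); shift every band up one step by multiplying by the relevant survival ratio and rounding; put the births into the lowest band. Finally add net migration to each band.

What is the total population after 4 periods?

10919

Period 1:
Births: 12600 × 0.069 = 869
15–29: 4700 × 0.946 = 4446
30–44: 8800 × 0.946 = 8325
45+: 12600 × 0.914 + 11500 × 0.494 = 11516 + 5681 = 17197
Net migration: 0–14 + 340 → 1209; 15–29 + 300 → 4746; 30–44 + 380 → 8705; 45+ + 110 → 17307
Population now: 0–14=1209, 15–29=4746, 30–44=8705, 45+=17307
Period 2:
Births: 8705 × 0.069 = 601
15–29: 1209 × 0.946 = 1144
30–44: 4746 × 0.946 = 4490
45+: 8705 × 0.914 + 17307 × 0.494 = 7956 + 8550 = 16506
Net migration: 0–14 + 340 → 941; 15–29 + 300 → 1444; 30–44 + 380 → 4870; 45+ + 110 → 16616
Population now: 0–14=941, 15–29=1444, 30–44=4870, 45+=16616
Period 3:
Births: 4870 × 0.069 = 336
15–29: 941 × 0.946 = 890
30–44: 1444 × 0.946 = 1366
45+: 4870 × 0.914 + 16616 × 0.494 = 4451 + 8208 = 12659
Net migration: 0–14 + 340 → 676; 15–29 + 300 → 1190; 30–44 + 380 → 1746; 45+ + 110 → 12769
Population now: 0–14=676, 15–29=1190, 30–44=1746, 45+=12769
Period 4:
Births: 1746 × 0.069 = 120
15–29: 676 × 0.946 = 639
30–44: 1190 × 0.946 = 1126
45+: 1746 × 0.914 + 12769 × 0.494 = 1596 + 6308 = 7904
Net migration: 0–14 + 340 → 460; 15–29 + 300 → 939; 30–44 + 380 → 1506; 45+ + 110 → 8014
Population now: 0–14=460, 15–29=939, 30–44=1506, 45+=8014
Total after period 4: 460 + 939 + 1506 + 8014 = 10919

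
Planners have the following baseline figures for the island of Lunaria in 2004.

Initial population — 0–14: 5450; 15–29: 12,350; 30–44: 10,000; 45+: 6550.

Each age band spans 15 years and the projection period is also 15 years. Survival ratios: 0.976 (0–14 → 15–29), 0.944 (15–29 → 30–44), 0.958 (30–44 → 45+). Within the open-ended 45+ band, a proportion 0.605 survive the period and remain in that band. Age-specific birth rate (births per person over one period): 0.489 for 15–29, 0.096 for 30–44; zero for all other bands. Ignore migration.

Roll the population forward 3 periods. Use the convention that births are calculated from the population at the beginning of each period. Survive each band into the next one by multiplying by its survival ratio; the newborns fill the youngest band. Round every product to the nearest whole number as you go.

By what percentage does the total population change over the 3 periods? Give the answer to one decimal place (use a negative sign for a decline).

-11.4

Let band 1 be 0–14 through band 4 = 45+.
— Period 1 —
Births: 12350 * 0.489 = 6039  |  10000 * 0.096 = 960 ⇒ total 6999
Band 2: 5450 * 0.976 = 5319
Band 3: 12350 * 0.944 = 11658
Band 4: 10000 * 0.958 + 6550 * 0.605 = 9580 + 3963 = 13543
→ [6999, 5319, 11658, 13543]
— Period 2 —
Births: 5319 * 0.489 = 2601  |  11658 * 0.096 = 1119 ⇒ total 3720
Band 2: 6999 * 0.976 = 6831
Band 3: 5319 * 0.944 = 5021
Band 4: 11658 * 0.958 + 13543 * 0.605 = 11168 + 8194 = 19362
→ [3720, 6831, 5021, 19362]
— Period 3 —
Births: 6831 * 0.489 = 3340  |  5021 * 0.096 = 482 ⇒ total 3822
Band 2: 3720 * 0.976 = 3631
Band 3: 6831 * 0.944 = 6448
Band 4: 5021 * 0.958 + 19362 * 0.605 = 4810 + 11714 = 16524
→ [3822, 3631, 6448, 16524]
Total: 34350 → 30425; change = -3925; percentage change = -11.4%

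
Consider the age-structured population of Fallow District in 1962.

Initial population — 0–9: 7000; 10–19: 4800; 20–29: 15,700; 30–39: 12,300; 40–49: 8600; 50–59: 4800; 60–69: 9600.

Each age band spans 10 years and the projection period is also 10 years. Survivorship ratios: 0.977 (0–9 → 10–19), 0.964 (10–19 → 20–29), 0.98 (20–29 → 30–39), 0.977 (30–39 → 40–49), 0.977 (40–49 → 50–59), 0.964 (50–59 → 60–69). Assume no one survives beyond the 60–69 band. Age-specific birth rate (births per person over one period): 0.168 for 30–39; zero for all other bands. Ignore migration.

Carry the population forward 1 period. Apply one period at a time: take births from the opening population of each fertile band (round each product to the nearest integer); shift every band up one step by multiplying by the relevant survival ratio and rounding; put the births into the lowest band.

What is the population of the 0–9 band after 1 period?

Period 1.
Births: 12300 × 0.168 = 2066
10–19: 7000 × 0.977 = 6839
20–29: 4800 × 0.964 = 4627
30–39: 15700 × 0.98 = 15386
40–49: 12300 × 0.977 = 12017
50–59: 8600 × 0.977 = 8402
60–69: 4800 × 0.964 = 4627
End of period: [2066, 6839, 4627, 15386, 12017, 8402, 4627]

2066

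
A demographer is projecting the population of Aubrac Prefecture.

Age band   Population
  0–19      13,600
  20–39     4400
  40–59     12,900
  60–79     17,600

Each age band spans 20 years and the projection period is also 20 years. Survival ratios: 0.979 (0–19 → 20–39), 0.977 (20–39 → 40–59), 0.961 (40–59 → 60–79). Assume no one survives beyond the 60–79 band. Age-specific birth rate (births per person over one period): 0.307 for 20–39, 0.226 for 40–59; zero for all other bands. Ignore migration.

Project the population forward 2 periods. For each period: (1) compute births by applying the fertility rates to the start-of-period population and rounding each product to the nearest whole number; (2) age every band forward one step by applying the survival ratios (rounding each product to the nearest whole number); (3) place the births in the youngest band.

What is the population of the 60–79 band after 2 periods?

4131

Call the groups 1 to 4, youngest first.
— Period 1 —
Births: 4400 × 0.307 = 1351, 12900 × 0.226 = 2915 → 4266
Group 2: 13600 × 0.979 = 13314
Group 3: 4400 × 0.977 = 4299
Group 4: 12900 × 0.961 = 12397
End of period: [4266, 13314, 4299, 12397]
— Period 2 —
Births: 13314 × 0.307 = 4087, 4299 × 0.226 = 972 → 5059
Group 2: 4266 × 0.979 = 4176
Group 3: 13314 × 0.977 = 13008
Group 4: 4299 × 0.961 = 4131
End of period: [5059, 4176, 13008, 4131]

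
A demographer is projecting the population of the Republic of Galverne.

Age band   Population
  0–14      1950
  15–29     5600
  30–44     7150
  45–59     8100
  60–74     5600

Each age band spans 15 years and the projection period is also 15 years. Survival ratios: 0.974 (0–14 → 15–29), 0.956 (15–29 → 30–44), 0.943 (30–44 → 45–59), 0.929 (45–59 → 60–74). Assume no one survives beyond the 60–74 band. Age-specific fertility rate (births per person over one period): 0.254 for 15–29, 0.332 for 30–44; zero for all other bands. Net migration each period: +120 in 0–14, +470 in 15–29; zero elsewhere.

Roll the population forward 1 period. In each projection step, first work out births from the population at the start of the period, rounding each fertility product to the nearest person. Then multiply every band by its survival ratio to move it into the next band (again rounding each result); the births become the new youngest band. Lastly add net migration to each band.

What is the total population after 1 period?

25906

Call the groups 1 to 5, youngest first.
Period 1.
Births: 5600 × 0.254 = 1422, 7150 × 0.332 = 2374 → total 3796
Group 2: 1950 × 0.974 = 1899
Group 3: 5600 × 0.956 = 5354
Group 4: 7150 × 0.943 = 6742
Group 5: 8100 × 0.929 = 7525
Net migration: Group 1 + 120 → 3916; Group 2 + 470 → 2369
End of period: [3916, 2369, 5354, 6742, 7525]
Total after period 1: 3916 + 2369 + 5354 + 6742 + 7525 = 25906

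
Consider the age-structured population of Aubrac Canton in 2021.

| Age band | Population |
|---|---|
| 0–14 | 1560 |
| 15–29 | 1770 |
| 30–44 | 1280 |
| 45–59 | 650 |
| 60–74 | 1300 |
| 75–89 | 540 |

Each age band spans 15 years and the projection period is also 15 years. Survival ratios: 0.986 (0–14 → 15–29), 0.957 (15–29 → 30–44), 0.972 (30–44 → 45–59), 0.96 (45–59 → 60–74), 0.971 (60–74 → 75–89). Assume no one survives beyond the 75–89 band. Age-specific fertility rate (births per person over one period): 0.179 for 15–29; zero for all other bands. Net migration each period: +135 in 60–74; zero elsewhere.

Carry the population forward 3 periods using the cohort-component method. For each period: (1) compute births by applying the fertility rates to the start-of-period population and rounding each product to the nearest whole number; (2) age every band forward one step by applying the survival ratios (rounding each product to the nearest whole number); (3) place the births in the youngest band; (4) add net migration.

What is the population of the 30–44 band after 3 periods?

(Bands numbered youngest = 1 to oldest = 6.)
— Period 1 —
Births: 1770 × 0.179 = 317
Band 2: 1560 × 0.986 = 1538
Band 3: 1770 × 0.957 = 1694
Band 4: 1280 × 0.972 = 1244
Band 5: 650 × 0.96 = 624
Band 6: 1300 × 0.971 = 1262
Net migration: Band 5 + 135 → 759
→ [317, 1538, 1694, 1244, 759, 1262]
— Period 2 —
Births: 1538 × 0.179 = 275
Band 2: 317 × 0.986 = 313
Band 3: 1538 × 0.957 = 1472
Band 4: 1694 × 0.972 = 1647
Band 5: 1244 × 0.96 = 1194
Band 6: 759 × 0.971 = 737
Net migration: Band 5 + 135 → 1329
→ [275, 313, 1472, 1647, 1329, 737]
— Period 3 —
Births: 313 × 0.179 = 56
Band 2: 275 × 0.986 = 271
Band 3: 313 × 0.957 = 300
Band 4: 1472 × 0.972 = 1431
Band 5: 1647 × 0.96 = 1581
Band 6: 1329 × 0.971 = 1290
Net migration: Band 5 + 135 → 1716
→ [56, 271, 300, 1431, 1716, 1290]

300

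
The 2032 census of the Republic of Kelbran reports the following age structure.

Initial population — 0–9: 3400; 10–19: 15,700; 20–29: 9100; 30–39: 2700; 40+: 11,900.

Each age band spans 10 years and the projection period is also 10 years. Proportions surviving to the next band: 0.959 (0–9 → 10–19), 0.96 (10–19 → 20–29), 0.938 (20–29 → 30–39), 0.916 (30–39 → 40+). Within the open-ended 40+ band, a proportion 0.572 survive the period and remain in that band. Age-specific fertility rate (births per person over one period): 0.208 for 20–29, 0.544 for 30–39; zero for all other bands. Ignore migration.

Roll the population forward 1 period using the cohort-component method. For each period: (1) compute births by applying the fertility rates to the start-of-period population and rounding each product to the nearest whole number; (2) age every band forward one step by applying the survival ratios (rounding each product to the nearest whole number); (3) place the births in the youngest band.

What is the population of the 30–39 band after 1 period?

[period 1]
Births: 9100 * 0.208 = 1893  |  2700 * 0.544 = 1469 ⇒ total 3362
10–19: 3400 * 0.959 = 3261
20–29: 15700 * 0.96 = 15072
30–39: 9100 * 0.938 = 8536
40+: 2700 * 0.916 + 11900 * 0.572 = 2473 + 6807 = 9280
→ [3362, 3261, 15072, 8536, 9280]

8536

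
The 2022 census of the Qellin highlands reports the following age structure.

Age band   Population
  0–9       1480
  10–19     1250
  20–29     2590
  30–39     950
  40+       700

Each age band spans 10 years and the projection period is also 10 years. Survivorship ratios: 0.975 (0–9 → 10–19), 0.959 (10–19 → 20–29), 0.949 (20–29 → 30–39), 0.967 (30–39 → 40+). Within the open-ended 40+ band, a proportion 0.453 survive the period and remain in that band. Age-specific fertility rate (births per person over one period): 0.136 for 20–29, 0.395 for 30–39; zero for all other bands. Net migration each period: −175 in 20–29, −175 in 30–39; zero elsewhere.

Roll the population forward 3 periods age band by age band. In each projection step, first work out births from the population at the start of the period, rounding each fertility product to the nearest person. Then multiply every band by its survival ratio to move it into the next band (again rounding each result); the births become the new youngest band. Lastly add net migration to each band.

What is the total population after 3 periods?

Let band 1 be 0–9 through band 5 = 40+.
Period 1.
Births: 2590 × 0.136 = 352, 950 × 0.395 = 375 → 727
Band 2: 1480 × 0.975 = 1443
Band 3: 1250 × 0.959 = 1199
Band 4: 2590 × 0.949 = 2458
Band 5: 950 × 0.967 + 700 × 0.453 = 919 + 317 = 1236
Net migration: Band 3 − 175 → 1024; Band 4 − 175 → 2283
→ [727, 1443, 1024, 2283, 1236]
Period 2.
Births: 1024 × 0.136 = 139, 2283 × 0.395 = 902 → 1041
Band 2: 727 × 0.975 = 709
Band 3: 1443 × 0.959 = 1384
Band 4: 1024 × 0.949 = 972
Band 5: 2283 × 0.967 + 1236 × 0.453 = 2208 + 560 = 2768
Net migration: Band 3 − 175 → 1209; Band 4 − 175 → 797
→ [1041, 709, 1209, 797, 2768]
Period 3.
Births: 1209 × 0.136 = 164, 797 × 0.395 = 315 → 479
Band 2: 1041 × 0.975 = 1015
Band 3: 709 × 0.959 = 680
Band 4: 1209 × 0.949 = 1147
Band 5: 797 × 0.967 + 2768 × 0.453 = 771 + 1254 = 2025
Net migration: Band 3 − 175 → 505; Band 4 − 175 → 972
→ [479, 1015, 505, 972, 2025]
Total after period 3: 479 + 1015 + 505 + 972 + 2025 = 4996

4996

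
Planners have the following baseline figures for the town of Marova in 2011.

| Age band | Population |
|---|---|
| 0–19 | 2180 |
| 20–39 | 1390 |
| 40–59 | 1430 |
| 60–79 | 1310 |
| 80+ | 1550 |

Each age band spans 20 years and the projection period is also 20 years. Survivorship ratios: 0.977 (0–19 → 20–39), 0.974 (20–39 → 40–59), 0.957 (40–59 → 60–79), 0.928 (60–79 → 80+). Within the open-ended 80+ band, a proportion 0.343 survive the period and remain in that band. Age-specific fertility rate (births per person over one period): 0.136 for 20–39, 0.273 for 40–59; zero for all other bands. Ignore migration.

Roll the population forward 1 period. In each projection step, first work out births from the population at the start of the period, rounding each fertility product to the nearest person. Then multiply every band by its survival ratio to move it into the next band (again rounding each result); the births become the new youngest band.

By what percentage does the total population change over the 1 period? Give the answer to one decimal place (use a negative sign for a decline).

-8.7

Call the bands 1 to 5, youngest first.
[period 1]
Births: 1390 * 0.136 = 189  |  1430 * 0.273 = 390 ⇒ total 579
Band 2: 2180 * 0.977 = 2130
Band 3: 1390 * 0.974 = 1354
Band 4: 1430 * 0.957 = 1369
Band 5: 1310 * 0.928 + 1550 * 0.343 = 1216 + 532 = 1748
Population now: 0–19=579, 20–39=2130, 40–59=1354, 60–79=1369, 80+=1748
Total: 7860 → 7180; change = -680; percentage change = -8.7%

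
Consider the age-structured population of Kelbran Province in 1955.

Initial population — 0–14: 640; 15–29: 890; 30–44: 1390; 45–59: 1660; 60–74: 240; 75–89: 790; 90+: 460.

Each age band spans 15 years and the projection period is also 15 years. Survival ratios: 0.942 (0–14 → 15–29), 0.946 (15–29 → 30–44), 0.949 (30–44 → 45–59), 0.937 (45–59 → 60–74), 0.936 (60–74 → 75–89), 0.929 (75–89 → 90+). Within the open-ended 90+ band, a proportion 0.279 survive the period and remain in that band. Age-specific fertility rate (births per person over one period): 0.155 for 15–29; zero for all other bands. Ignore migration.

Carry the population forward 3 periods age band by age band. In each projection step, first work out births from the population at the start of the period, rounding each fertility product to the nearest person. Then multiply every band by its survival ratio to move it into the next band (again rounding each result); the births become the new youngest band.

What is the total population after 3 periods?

4155

[period 1]
Births: 890 × 0.155 = 138
15–29: 640 × 0.942 = 603
30–44: 890 × 0.946 = 842
45–59: 1390 × 0.949 = 1319
60–74: 1660 × 0.937 = 1555
75–89: 240 × 0.936 = 225
90+: 790 × 0.929 + 460 × 0.279 = 734 + 128 = 862
Population now: 0–14=138, 15–29=603, 30–44=842, 45–59=1319, 60–74=1555, 75–89=225, 90+=862
[period 2]
Births: 603 × 0.155 = 93
15–29: 138 × 0.942 = 130
30–44: 603 × 0.946 = 570
45–59: 842 × 0.949 = 799
60–74: 1319 × 0.937 = 1236
75–89: 1555 × 0.936 = 1455
90+: 225 × 0.929 + 862 × 0.279 = 209 + 240 = 449
Population now: 0–14=93, 15–29=130, 30–44=570, 45–59=799, 60–74=1236, 75–89=1455, 90+=449
[period 3]
Births: 130 × 0.155 = 20
15–29: 93 × 0.942 = 88
30–44: 130 × 0.946 = 123
45–59: 570 × 0.949 = 541
60–74: 799 × 0.937 = 749
75–89: 1236 × 0.936 = 1157
90+: 1455 × 0.929 + 449 × 0.279 = 1352 + 125 = 1477
Population now: 0–14=20, 15–29=88, 30–44=123, 45–59=541, 60–74=749, 75–89=1157, 90+=1477
Total after period 3: 20 + 88 + 123 + 541 + 749 + 1157 + 1477 = 4155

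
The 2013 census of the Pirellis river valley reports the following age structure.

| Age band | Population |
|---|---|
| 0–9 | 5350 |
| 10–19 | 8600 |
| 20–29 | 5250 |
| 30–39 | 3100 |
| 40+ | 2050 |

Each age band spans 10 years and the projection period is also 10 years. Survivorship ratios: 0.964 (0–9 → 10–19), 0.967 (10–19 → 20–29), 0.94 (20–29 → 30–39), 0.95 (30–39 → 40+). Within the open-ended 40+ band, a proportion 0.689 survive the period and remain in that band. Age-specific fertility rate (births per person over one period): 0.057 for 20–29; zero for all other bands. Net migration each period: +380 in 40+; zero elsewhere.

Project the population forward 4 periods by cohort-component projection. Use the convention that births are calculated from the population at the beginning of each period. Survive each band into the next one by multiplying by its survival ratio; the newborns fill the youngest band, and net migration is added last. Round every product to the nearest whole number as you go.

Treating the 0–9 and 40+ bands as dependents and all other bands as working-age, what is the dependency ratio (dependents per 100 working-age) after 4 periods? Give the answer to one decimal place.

1451.8

After projecting period 1:
Births: 5250 × 0.057 = 299
10–19: 5350 × 0.964 = 5157
20–29: 8600 × 0.967 = 8316
30–39: 5250 × 0.94 = 4935
40+: 3100 × 0.95 + 2050 × 0.689 = 2945 + 1412 = 4357
Net migration: 40+ + 380 → 4737
Population now: 0–9=299, 10–19=5157, 20–29=8316, 30–39=4935, 40+=4737
After projecting period 2:
Births: 8316 × 0.057 = 474
10–19: 299 × 0.964 = 288
20–29: 5157 × 0.967 = 4987
30–39: 8316 × 0.94 = 7817
40+: 4935 × 0.95 + 4737 × 0.689 = 4688 + 3264 = 7952
Net migration: 40+ + 380 → 8332
Population now: 0–9=474, 10–19=288, 20–29=4987, 30–39=7817, 40+=8332
After projecting period 3:
Births: 4987 × 0.057 = 284
10–19: 474 × 0.964 = 457
20–29: 288 × 0.967 = 278
30–39: 4987 × 0.94 = 4688
40+: 7817 × 0.95 + 8332 × 0.689 = 7426 + 5741 = 13167
Net migration: 40+ + 380 → 13547
Population now: 0–9=284, 10–19=457, 20–29=278, 30–39=4688, 40+=13547
After projecting period 4:
Births: 278 × 0.057 = 16
10–19: 284 × 0.964 = 274
20–29: 457 × 0.967 = 442
30–39: 278 × 0.94 = 261
40+: 4688 × 0.95 + 13547 × 0.689 = 4454 + 9334 = 13788
Net migration: 40+ + 380 → 14168
Population now: 0–9=16, 10–19=274, 20–29=442, 30–39=261, 40+=14168
Dependents (band 0–9 + band 40+) = 16 + 14168 = 14184; working-age = 977; ratio = 14184/977 × 100 = 1451.8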